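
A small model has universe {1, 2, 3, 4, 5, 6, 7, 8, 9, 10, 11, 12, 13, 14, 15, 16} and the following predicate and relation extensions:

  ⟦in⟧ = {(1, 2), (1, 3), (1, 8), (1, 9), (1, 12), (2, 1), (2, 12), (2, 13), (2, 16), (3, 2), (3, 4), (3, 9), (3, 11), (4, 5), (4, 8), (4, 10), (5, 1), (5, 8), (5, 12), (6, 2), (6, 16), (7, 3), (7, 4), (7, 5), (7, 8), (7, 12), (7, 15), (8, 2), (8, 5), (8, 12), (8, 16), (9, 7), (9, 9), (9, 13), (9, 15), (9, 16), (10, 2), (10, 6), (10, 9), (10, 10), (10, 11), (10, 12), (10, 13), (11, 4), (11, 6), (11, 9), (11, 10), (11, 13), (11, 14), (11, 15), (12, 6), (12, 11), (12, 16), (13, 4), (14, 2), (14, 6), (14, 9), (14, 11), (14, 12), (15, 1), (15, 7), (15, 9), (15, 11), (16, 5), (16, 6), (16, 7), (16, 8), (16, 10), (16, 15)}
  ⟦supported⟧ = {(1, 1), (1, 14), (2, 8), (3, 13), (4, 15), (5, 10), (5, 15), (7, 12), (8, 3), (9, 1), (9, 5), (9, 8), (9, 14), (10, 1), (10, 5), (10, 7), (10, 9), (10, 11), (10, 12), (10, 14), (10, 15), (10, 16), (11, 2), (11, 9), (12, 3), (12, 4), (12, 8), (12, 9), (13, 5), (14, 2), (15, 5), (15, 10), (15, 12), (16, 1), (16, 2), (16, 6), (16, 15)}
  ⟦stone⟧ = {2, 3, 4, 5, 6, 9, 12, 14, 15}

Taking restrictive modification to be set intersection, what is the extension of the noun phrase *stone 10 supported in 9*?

{9, 14, 15}

⟦10 supported⟧ = {x : ⟨10, x⟩ ∈ ⟦supported⟧} = {1, 5, 7, 9, 11, 12, 14, 15, 16}
⟦in 9⟧ = {x : ⟨x, 9⟩ ∈ ⟦in⟧} = {1, 3, 9, 10, 11, 14, 15}
⟦stone⟧ = {2, 3, 4, 5, 6, 9, 12, 14, 15}
… ∩ ⟦10 supported⟧ = {2, 3, 4, 5, 6, 9, 12, 14, 15} ∩ {1, 5, 7, 9, 11, 12, 14, 15, 16} = {5, 9, 12, 14, 15}
… ∩ ⟦in 9⟧ = {5, 9, 12, 14, 15} ∩ {1, 3, 9, 10, 11, 14, 15} = {9, 14, 15}
So ⟦stone 10 supported in 9⟧ = {9, 14, 15}.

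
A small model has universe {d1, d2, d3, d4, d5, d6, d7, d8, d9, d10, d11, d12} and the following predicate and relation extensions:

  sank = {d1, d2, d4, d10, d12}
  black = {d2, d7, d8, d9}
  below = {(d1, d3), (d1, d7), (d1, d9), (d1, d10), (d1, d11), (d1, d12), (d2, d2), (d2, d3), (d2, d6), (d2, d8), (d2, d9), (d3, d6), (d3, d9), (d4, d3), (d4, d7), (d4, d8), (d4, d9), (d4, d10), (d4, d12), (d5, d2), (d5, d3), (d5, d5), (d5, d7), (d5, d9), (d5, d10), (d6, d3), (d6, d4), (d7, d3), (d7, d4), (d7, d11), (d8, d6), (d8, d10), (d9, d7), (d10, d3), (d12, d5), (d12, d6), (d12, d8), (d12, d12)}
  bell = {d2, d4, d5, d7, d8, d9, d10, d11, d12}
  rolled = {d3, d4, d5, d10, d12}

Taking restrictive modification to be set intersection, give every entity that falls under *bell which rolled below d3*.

⟦which rolled⟧ = ⟦rolled⟧ = {d3, d4, d5, d10, d12}
⟦below d3⟧ = {x : ⟨x, d3⟩ ∈ ⟦below⟧} = {d1, d2, d4, d5, d6, d7, d10}
⟦bell⟧ = {d2, d4, d5, d7, d8, d9, d10, d11, d12}
… ∩ ⟦which rolled⟧ = {d2, d4, d5, d7, d8, d9, d10, d11, d12} ∩ {d3, d4, d5, d10, d12} = {d4, d5, d10, d12}
… ∩ ⟦below d3⟧ = {d4, d5, d10, d12} ∩ {d1, d2, d4, d5, d6, d7, d10} = {d4, d5, d10}
So ⟦bell which rolled below d3⟧ = {d4, d5, d10}.

{d4, d5, d10}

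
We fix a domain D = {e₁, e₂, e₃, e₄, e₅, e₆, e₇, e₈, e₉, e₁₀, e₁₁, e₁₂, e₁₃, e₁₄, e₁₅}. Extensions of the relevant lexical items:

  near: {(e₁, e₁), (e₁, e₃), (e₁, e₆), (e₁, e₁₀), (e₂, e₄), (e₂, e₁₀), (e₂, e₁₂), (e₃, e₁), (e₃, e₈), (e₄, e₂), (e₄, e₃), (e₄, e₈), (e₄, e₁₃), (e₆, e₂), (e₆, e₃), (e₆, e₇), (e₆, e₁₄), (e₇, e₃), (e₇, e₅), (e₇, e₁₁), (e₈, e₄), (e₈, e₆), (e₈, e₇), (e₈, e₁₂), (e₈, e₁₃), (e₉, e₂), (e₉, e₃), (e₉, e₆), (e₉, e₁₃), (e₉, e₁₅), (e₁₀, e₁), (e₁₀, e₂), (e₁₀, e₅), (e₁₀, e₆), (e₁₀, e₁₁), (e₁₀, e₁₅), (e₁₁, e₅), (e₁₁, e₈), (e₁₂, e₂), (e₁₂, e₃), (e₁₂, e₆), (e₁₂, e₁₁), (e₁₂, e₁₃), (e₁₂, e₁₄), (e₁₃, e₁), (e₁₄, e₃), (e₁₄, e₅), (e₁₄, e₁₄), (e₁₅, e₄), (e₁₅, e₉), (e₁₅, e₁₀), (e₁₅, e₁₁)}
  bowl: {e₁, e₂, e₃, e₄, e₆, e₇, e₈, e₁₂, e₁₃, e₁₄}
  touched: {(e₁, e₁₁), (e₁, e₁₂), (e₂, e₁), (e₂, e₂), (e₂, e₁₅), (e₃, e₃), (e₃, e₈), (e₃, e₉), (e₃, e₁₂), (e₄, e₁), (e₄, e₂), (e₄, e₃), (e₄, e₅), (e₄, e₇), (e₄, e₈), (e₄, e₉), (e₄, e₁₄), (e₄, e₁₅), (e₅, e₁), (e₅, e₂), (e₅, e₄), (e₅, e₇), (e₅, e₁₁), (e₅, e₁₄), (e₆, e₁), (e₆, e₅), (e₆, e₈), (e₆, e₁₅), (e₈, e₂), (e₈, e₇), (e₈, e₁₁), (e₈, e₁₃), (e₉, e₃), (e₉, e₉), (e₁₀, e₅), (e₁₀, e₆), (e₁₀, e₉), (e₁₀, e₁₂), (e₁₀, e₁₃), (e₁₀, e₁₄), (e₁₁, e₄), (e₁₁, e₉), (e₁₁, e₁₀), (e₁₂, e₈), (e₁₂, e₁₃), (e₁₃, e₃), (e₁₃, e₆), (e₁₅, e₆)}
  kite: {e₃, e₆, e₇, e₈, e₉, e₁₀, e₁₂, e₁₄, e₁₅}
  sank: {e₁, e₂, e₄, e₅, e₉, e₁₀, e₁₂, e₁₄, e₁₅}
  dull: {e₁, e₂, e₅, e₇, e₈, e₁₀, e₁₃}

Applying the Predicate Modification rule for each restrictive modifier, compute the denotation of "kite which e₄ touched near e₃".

⟦which e₄ touched⟧ = {x : ⟨e₄, x⟩ ∈ ⟦touched⟧} = {e₁, e₂, e₃, e₅, e₇, e₈, e₉, e₁₄, e₁₅}
⟦near e₃⟧ = {x : ⟨x, e₃⟩ ∈ ⟦near⟧} = {e₁, e₄, e₆, e₇, e₉, e₁₂, e₁₄}
⟦kite⟧ = {e₃, e₆, e₇, e₈, e₉, e₁₀, e₁₂, e₁₄, e₁₅}
… ∩ ⟦which e₄ touched⟧ = {e₃, e₆, e₇, e₈, e₉, e₁₀, e₁₂, e₁₄, e₁₅} ∩ {e₁, e₂, e₃, e₅, e₇, e₈, e₉, e₁₄, e₁₅} = {e₃, e₇, e₈, e₉, e₁₄, e₁₅}
… ∩ ⟦near e₃⟧ = {e₃, e₇, e₈, e₉, e₁₄, e₁₅} ∩ {e₁, e₄, e₆, e₇, e₉, e₁₂, e₁₄} = {e₇, e₉, e₁₄}
So ⟦kite which e₄ touched near e₃⟧ = {e₇, e₉, e₁₄}.

{e₇, e₉, e₁₄}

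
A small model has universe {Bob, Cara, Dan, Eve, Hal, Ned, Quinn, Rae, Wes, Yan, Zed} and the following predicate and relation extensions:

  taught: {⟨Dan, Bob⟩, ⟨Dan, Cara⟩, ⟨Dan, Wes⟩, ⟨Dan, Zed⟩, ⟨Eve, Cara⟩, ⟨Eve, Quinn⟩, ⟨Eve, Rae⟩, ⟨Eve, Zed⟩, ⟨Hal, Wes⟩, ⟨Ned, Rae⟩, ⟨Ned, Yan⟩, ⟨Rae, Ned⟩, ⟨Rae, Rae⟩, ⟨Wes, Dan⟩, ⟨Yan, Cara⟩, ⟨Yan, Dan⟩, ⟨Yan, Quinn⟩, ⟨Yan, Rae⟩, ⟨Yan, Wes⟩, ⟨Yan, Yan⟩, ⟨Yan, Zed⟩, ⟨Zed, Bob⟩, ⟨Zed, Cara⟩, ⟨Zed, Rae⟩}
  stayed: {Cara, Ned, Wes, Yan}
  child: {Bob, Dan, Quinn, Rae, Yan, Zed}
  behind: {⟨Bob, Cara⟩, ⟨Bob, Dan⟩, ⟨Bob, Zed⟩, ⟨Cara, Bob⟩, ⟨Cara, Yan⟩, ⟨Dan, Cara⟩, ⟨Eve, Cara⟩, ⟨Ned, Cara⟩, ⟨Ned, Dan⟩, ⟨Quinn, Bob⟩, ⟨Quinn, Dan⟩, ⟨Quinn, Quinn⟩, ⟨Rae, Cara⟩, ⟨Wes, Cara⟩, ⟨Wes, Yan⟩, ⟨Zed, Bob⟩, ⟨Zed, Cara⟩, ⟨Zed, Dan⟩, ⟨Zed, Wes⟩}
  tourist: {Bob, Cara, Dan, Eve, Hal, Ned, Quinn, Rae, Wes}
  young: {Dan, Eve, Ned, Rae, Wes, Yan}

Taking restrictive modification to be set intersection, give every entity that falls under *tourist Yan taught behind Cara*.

{Dan, Rae, Wes}

⟦Yan taught⟧ = {x : ⟨Yan, x⟩ ∈ ⟦taught⟧} = {Cara, Dan, Quinn, Rae, Wes, Yan, Zed}
⟦behind Cara⟧ = {x : ⟨x, Cara⟩ ∈ ⟦behind⟧} = {Bob, Dan, Eve, Ned, Rae, Wes, Zed}
⟦tourist⟧ = {Bob, Cara, Dan, Eve, Hal, Ned, Quinn, Rae, Wes}
… ∩ ⟦Yan taught⟧ = {Bob, Cara, Dan, Eve, Hal, Ned, Quinn, Rae, Wes} ∩ {Cara, Dan, Quinn, Rae, Wes, Yan, Zed} = {Cara, Dan, Quinn, Rae, Wes}
… ∩ ⟦behind Cara⟧ = {Cara, Dan, Quinn, Rae, Wes} ∩ {Bob, Dan, Eve, Ned, Rae, Wes, Zed} = {Dan, Rae, Wes}
So ⟦tourist Yan taught behind Cara⟧ = {Dan, Rae, Wes}.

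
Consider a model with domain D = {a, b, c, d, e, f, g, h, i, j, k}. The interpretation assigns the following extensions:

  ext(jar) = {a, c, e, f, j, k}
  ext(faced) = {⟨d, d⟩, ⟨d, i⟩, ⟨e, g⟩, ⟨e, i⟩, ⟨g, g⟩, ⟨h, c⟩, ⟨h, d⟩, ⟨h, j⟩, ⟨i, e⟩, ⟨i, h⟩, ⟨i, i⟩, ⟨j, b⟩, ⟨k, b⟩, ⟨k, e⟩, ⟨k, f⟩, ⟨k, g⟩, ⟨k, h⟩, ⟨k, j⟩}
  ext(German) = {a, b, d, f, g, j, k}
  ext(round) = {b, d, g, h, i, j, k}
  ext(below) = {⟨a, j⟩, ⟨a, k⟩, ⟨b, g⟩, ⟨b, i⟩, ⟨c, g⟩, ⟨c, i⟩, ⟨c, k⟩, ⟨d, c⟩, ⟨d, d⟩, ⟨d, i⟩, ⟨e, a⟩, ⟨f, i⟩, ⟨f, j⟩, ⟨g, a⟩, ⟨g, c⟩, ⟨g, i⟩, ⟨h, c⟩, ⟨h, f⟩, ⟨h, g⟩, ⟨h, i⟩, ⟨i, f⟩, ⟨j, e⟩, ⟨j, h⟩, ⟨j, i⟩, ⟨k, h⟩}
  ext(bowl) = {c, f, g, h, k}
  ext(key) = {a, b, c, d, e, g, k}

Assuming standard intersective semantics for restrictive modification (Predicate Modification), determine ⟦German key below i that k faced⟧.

{b, g}

⟦below i⟧ = {x : ⟨x, i⟩ ∈ ⟦below⟧} = {b, c, d, f, g, h, j}
⟦that k faced⟧ = {x : ⟨k, x⟩ ∈ ⟦faced⟧} = {b, e, f, g, h, j}
⟦key⟧ = {a, b, c, d, e, g, k}
… ∩ ⟦below i⟧ = {a, b, c, d, e, g, k} ∩ {b, c, d, f, g, h, j} = {b, c, d, g}
… ∩ ⟦that k faced⟧ = {b, c, d, g} ∩ {b, e, f, g, h, j} = {b, g}
… ∩ ⟦German⟧ = {b, g} ∩ {a, b, d, f, g, j, k} = {b, g}
So ⟦German key below i that k faced⟧ = {b, g}.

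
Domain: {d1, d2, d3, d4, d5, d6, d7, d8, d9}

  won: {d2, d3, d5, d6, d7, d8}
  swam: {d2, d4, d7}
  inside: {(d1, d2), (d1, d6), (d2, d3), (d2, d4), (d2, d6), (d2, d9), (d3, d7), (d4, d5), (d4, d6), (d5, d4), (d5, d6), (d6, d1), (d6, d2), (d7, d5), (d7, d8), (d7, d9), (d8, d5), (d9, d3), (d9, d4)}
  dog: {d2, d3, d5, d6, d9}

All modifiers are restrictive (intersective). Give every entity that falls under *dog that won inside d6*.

⟦that won⟧ = ⟦won⟧ = {d2, d3, d5, d6, d7, d8}
⟦inside d6⟧ = {x : ⟨x, d6⟩ ∈ ⟦inside⟧} = {d1, d2, d4, d5}
⟦dog⟧ = {d2, d3, d5, d6, d9}
… ∩ ⟦that won⟧ = {d2, d3, d5, d6, d9} ∩ {d2, d3, d5, d6, d7, d8} = {d2, d3, d5, d6}
… ∩ ⟦inside d6⟧ = {d2, d3, d5, d6} ∩ {d1, d2, d4, d5} = {d2, d5}
So ⟦dog that won inside d6⟧ = {d2, d5}.

{d2, d5}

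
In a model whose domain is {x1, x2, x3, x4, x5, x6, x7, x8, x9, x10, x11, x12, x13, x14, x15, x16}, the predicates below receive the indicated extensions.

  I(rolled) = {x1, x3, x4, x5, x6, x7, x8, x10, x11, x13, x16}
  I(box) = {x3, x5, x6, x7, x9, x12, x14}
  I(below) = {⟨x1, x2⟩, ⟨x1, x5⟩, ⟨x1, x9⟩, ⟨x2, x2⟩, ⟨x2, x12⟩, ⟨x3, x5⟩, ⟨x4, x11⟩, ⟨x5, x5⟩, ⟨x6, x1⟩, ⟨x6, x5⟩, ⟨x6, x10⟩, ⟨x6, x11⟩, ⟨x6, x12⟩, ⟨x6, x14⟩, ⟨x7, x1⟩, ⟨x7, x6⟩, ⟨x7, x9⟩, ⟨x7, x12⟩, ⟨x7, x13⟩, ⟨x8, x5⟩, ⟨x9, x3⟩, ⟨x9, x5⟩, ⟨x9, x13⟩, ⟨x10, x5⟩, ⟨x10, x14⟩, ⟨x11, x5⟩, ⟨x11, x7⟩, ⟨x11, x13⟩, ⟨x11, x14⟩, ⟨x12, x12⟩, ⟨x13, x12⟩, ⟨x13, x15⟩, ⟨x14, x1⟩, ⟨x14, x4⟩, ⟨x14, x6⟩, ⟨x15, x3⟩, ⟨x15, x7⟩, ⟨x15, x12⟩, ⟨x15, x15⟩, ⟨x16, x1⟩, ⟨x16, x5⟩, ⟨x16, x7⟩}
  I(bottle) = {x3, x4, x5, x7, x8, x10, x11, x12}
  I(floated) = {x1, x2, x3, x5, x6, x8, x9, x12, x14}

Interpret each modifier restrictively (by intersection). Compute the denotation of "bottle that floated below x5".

⟦that floated⟧ = ⟦floated⟧ = {x1, x2, x3, x5, x6, x8, x9, x12, x14}
⟦below x5⟧ = {x : ⟨x, x5⟩ ∈ ⟦below⟧} = {x1, x3, x5, x6, x8, x9, x10, x11, x16}
⟦bottle⟧ = {x3, x4, x5, x7, x8, x10, x11, x12}
… ∩ ⟦that floated⟧ = {x3, x4, x5, x7, x8, x10, x11, x12} ∩ {x1, x2, x3, x5, x6, x8, x9, x12, x14} = {x3, x5, x8, x12}
… ∩ ⟦below x5⟧ = {x3, x5, x8, x12} ∩ {x1, x3, x5, x6, x8, x9, x10, x11, x16} = {x3, x5, x8}
So ⟦bottle that floated below x5⟧ = {x3, x5, x8}.

{x3, x5, x8}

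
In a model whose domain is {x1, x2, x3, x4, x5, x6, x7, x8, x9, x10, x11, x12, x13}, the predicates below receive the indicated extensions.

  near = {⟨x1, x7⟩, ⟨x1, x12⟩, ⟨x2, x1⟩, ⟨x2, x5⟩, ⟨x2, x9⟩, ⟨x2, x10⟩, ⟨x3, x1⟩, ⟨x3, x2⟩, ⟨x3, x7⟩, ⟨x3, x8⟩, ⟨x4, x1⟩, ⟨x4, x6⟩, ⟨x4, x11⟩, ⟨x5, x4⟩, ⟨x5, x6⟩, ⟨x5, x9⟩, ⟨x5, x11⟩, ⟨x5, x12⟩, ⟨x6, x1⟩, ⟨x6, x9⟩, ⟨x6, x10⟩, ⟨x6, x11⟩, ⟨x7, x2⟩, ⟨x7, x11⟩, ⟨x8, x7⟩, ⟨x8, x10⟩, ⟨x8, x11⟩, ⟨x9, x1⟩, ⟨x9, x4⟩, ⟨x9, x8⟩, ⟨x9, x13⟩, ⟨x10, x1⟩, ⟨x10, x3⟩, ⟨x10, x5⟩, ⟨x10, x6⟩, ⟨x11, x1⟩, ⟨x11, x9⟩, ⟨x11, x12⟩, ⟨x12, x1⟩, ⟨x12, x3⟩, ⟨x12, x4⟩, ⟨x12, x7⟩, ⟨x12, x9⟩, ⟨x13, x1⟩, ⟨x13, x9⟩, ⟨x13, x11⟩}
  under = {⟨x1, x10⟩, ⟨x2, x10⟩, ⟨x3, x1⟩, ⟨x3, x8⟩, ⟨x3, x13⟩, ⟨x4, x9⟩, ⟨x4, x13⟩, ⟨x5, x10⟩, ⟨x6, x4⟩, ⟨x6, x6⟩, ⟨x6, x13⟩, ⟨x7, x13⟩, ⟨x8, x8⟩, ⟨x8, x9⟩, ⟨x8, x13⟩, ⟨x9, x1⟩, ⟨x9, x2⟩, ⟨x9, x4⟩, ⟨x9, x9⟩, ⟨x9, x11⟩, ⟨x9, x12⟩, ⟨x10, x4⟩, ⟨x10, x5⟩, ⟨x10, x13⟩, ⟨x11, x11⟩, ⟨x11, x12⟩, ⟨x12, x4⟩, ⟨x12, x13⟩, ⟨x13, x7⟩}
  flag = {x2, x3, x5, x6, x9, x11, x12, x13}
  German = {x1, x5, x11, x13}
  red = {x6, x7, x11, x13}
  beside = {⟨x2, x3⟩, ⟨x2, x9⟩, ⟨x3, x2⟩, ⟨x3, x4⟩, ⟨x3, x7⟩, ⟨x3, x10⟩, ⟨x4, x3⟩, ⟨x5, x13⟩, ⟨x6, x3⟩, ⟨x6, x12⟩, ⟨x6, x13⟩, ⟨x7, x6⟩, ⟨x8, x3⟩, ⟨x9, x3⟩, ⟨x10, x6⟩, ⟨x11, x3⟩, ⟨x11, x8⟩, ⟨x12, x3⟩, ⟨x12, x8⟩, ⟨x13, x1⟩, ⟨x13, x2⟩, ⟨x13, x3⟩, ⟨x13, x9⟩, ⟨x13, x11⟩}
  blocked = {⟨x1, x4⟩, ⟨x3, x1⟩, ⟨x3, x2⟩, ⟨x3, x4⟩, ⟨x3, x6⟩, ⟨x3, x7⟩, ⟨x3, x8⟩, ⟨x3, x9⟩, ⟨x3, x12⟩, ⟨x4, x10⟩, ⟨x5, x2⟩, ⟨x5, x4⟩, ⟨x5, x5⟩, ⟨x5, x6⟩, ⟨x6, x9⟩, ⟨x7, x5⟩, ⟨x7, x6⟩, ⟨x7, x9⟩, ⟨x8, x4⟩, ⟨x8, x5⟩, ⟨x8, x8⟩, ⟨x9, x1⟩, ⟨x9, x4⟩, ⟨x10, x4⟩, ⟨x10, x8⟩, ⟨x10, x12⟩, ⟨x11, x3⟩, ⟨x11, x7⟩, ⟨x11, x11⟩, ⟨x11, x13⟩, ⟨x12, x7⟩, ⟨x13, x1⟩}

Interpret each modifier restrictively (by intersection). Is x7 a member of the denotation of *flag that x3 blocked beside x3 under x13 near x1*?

⟦that x3 blocked⟧ = {x : ⟨x3, x⟩ ∈ ⟦blocked⟧} = {x1, x2, x4, x6, x7, x8, x9, x12}
⟦beside x3⟧ = {x : ⟨x, x3⟩ ∈ ⟦beside⟧} = {x2, x4, x6, x8, x9, x11, x12, x13}
⟦under x13⟧ = {x : ⟨x, x13⟩ ∈ ⟦under⟧} = {x3, x4, x6, x7, x8, x10, x12}
⟦near x1⟧ = {x : ⟨x, x1⟩ ∈ ⟦near⟧} = {x2, x3, x4, x6, x9, x10, x11, x12, x13}
⟦flag⟧ = {x2, x3, x5, x6, x9, x11, x12, x13}
… ∩ ⟦that x3 blocked⟧ = {x2, x3, x5, x6, x9, x11, x12, x13} ∩ {x1, x2, x4, x6, x7, x8, x9, x12} = {x2, x6, x9, x12}
… ∩ ⟦beside x3⟧ = {x2, x6, x9, x12} ∩ {x2, x4, x6, x8, x9, x11, x12, x13} = {x2, x6, x9, x12}
… ∩ ⟦under x13⟧ = {x2, x6, x9, x12} ∩ {x3, x4, x6, x7, x8, x10, x12} = {x6, x12}
… ∩ ⟦near x1⟧ = {x6, x12} ∩ {x2, x3, x4, x6, x9, x10, x11, x12, x13} = {x6, x12}
⟦flag that x3 blocked beside x3 under x13 near x1⟧ = {x6, x12}; x7 ∉ this set.

no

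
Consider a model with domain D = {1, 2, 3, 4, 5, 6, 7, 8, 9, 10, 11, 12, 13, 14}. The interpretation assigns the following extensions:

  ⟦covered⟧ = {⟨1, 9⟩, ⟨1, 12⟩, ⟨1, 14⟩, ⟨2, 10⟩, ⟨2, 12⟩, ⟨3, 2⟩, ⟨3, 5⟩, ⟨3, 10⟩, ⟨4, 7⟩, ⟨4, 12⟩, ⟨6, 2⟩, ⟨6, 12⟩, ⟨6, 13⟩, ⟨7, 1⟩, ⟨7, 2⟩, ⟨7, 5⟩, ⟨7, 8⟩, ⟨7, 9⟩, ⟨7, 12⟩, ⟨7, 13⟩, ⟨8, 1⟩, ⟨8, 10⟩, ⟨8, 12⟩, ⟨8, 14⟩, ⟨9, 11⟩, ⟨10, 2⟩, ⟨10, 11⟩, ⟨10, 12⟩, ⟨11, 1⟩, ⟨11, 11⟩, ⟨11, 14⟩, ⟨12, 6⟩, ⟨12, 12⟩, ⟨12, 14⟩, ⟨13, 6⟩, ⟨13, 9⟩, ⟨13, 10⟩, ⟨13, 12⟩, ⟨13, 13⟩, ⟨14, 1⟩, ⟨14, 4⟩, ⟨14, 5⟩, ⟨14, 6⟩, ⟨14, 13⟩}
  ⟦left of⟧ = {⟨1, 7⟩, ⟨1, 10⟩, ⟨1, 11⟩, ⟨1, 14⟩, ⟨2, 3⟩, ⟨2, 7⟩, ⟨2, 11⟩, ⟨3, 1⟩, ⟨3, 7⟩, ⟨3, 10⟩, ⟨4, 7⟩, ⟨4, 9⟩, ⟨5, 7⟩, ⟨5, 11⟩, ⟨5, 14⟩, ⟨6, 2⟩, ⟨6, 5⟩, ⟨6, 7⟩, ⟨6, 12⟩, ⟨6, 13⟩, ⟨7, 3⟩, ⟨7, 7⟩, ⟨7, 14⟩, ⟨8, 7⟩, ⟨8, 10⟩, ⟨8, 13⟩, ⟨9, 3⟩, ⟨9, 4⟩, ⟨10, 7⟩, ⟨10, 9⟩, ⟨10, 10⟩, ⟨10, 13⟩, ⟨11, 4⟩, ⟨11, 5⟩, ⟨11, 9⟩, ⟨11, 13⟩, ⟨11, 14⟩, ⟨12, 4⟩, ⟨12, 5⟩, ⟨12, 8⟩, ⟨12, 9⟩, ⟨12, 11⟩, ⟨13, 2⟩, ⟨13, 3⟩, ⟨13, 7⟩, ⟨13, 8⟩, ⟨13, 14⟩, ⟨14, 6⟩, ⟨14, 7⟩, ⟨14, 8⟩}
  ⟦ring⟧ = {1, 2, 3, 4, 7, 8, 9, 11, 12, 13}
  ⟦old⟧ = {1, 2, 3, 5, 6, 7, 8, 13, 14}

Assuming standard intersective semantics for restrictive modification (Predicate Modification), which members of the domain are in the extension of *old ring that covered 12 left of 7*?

⟦that covered 12⟧ = {x : ⟨x, 12⟩ ∈ ⟦covered⟧} = {1, 2, 4, 6, 7, 8, 10, 12, 13}
⟦left of 7⟧ = {x : ⟨x, 7⟩ ∈ ⟦left of⟧} = {1, 2, 3, 4, 5, 6, 7, 8, 10, 13, 14}
⟦ring⟧ = {1, 2, 3, 4, 7, 8, 9, 11, 12, 13}
… ∩ ⟦that covered 12⟧ = {1, 2, 3, 4, 7, 8, 9, 11, 12, 13} ∩ {1, 2, 4, 6, 7, 8, 10, 12, 13} = {1, 2, 4, 7, 8, 12, 13}
… ∩ ⟦left of 7⟧ = {1, 2, 4, 7, 8, 12, 13} ∩ {1, 2, 3, 4, 5, 6, 7, 8, 10, 13, 14} = {1, 2, 4, 7, 8, 13}
… ∩ ⟦old⟧ = {1, 2, 4, 7, 8, 13} ∩ {1, 2, 3, 5, 6, 7, 8, 13, 14} = {1, 2, 7, 8, 13}
So ⟦old ring that covered 12 left of 7⟧ = {1, 2, 7, 8, 13}.

{1, 2, 7, 8, 13}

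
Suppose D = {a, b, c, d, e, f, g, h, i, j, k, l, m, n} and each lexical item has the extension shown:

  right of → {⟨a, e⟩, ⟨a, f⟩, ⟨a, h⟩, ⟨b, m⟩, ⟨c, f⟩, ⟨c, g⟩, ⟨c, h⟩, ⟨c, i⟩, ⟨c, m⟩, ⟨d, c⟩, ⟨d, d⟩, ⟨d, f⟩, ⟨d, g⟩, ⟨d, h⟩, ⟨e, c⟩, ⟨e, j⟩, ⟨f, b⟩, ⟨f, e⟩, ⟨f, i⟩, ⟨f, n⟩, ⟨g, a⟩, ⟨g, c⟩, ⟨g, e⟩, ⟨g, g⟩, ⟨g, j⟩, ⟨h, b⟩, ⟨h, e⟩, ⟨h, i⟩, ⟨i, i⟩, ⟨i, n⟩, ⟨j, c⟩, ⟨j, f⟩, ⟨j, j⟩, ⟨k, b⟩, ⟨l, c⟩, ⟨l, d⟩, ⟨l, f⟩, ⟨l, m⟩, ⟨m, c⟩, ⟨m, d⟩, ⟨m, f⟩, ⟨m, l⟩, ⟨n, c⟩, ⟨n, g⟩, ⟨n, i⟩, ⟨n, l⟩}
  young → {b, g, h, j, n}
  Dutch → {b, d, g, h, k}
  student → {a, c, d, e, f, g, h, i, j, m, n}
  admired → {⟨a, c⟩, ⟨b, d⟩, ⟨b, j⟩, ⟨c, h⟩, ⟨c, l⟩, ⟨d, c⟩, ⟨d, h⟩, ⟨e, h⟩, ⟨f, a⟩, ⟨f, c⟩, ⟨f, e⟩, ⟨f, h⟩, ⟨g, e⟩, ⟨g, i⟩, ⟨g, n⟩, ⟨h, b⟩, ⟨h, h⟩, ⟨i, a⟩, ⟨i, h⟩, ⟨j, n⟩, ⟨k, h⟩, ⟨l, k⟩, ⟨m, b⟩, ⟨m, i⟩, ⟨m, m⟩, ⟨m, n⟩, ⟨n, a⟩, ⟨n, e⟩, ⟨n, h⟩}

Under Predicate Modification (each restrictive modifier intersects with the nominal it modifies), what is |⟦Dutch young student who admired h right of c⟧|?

⟦who admired h⟧ = {x : ⟨x, h⟩ ∈ ⟦admired⟧} = {c, d, e, f, h, i, k, n}
⟦right of c⟧ = {x : ⟨x, c⟩ ∈ ⟦right of⟧} = {d, e, g, j, l, m, n}
⟦student⟧ = {a, c, d, e, f, g, h, i, j, m, n}
… ∩ ⟦who admired h⟧ = {a, c, d, e, f, g, h, i, j, m, n} ∩ {c, d, e, f, h, i, k, n} = {c, d, e, f, h, i, n}
… ∩ ⟦right of c⟧ = {c, d, e, f, h, i, n} ∩ {d, e, g, j, l, m, n} = {d, e, n}
… ∩ ⟦Dutch⟧ = {d, e, n} ∩ {b, d, g, h, k} = {d}
… ∩ ⟦young⟧ = {d} ∩ {b, g, h, j, n} = ∅
⟦Dutch young student who admired h right of c⟧ = ∅, so the cardinality is 0.

0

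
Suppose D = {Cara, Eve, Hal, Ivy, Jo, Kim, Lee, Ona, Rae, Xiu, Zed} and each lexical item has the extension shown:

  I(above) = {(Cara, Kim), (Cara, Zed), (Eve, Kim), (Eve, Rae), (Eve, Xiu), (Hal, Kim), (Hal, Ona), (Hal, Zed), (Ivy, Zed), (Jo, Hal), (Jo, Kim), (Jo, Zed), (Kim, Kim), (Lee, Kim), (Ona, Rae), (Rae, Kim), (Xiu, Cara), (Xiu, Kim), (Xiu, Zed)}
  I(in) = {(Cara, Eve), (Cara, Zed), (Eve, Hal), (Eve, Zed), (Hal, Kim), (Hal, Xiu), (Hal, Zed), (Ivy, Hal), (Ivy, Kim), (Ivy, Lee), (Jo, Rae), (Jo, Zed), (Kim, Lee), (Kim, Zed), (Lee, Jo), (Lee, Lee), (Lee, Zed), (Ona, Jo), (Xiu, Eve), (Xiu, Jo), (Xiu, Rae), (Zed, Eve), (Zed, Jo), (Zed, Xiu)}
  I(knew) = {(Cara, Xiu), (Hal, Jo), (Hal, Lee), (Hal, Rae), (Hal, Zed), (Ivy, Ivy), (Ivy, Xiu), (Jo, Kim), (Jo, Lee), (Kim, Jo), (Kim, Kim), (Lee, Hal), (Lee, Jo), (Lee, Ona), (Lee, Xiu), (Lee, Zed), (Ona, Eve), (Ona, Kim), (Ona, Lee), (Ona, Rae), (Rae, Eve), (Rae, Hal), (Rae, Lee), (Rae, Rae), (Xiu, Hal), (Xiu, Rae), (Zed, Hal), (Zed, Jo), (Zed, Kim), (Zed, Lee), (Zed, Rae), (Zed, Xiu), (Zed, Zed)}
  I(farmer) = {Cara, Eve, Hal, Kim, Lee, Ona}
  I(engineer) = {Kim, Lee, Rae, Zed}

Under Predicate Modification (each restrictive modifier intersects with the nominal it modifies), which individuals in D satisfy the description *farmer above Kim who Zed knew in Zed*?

{Hal, Kim, Lee}

⟦above Kim⟧ = {x : ⟨x, Kim⟩ ∈ ⟦above⟧} = {Cara, Eve, Hal, Jo, Kim, Lee, Rae, Xiu}
⟦who Zed knew⟧ = {x : ⟨Zed, x⟩ ∈ ⟦knew⟧} = {Hal, Jo, Kim, Lee, Rae, Xiu, Zed}
⟦in Zed⟧ = {x : ⟨x, Zed⟩ ∈ ⟦in⟧} = {Cara, Eve, Hal, Jo, Kim, Lee}
⟦farmer⟧ = {Cara, Eve, Hal, Kim, Lee, Ona}
… ∩ ⟦above Kim⟧ = {Cara, Eve, Hal, Kim, Lee, Ona} ∩ {Cara, Eve, Hal, Jo, Kim, Lee, Rae, Xiu} = {Cara, Eve, Hal, Kim, Lee}
… ∩ ⟦who Zed knew⟧ = {Cara, Eve, Hal, Kim, Lee} ∩ {Hal, Jo, Kim, Lee, Rae, Xiu, Zed} = {Hal, Kim, Lee}
… ∩ ⟦in Zed⟧ = {Hal, Kim, Lee} ∩ {Cara, Eve, Hal, Jo, Kim, Lee} = {Hal, Kim, Lee}
So ⟦farmer above Kim who Zed knew in Zed⟧ = {Hal, Kim, Lee}.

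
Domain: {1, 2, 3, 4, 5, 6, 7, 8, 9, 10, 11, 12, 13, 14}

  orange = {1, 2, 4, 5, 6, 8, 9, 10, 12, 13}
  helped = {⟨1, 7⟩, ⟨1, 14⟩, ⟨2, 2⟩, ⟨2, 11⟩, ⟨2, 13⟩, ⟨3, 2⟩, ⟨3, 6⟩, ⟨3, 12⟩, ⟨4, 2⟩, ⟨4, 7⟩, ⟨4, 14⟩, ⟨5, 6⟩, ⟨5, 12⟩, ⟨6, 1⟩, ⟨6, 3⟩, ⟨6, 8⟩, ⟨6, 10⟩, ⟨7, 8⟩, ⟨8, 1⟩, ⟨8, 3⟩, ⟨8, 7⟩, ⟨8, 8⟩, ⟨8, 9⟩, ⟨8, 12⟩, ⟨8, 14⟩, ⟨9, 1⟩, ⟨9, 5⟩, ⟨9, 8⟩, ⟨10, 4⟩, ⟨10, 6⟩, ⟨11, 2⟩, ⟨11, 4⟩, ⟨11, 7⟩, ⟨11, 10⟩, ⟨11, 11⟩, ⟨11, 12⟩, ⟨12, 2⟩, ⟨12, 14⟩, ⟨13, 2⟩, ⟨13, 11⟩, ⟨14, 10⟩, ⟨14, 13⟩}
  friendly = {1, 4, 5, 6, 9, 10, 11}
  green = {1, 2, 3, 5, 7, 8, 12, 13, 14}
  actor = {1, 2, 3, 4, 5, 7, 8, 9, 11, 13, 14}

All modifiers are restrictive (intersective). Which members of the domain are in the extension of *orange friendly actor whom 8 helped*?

⟦whom 8 helped⟧ = {x : ⟨8, x⟩ ∈ ⟦helped⟧} = {1, 3, 7, 8, 9, 12, 14}
⟦actor⟧ = {1, 2, 3, 4, 5, 7, 8, 9, 11, 13, 14}
… ∩ ⟦whom 8 helped⟧ = {1, 2, 3, 4, 5, 7, 8, 9, 11, 13, 14} ∩ {1, 3, 7, 8, 9, 12, 14} = {1, 3, 7, 8, 9, 14}
… ∩ ⟦orange⟧ = {1, 3, 7, 8, 9, 14} ∩ {1, 2, 4, 5, 6, 8, 9, 10, 12, 13} = {1, 8, 9}
… ∩ ⟦friendly⟧ = {1, 8, 9} ∩ {1, 4, 5, 6, 9, 10, 11} = {1, 9}
So ⟦orange friendly actor whom 8 helped⟧ = {1, 9}.

{1, 9}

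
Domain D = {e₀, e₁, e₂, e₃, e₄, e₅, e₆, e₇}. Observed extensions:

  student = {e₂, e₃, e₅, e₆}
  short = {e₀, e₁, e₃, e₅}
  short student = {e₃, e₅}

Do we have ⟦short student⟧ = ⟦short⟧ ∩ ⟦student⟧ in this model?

yes

⟦short⟧ ∩ ⟦student⟧ = {e₀, e₁, e₃, e₅} ∩ {e₂, e₃, e₅, e₆} = {e₃, e₅}
Observed ⟦short student⟧ = {e₃, e₅}.
These coincide, so the modifier is intersective here.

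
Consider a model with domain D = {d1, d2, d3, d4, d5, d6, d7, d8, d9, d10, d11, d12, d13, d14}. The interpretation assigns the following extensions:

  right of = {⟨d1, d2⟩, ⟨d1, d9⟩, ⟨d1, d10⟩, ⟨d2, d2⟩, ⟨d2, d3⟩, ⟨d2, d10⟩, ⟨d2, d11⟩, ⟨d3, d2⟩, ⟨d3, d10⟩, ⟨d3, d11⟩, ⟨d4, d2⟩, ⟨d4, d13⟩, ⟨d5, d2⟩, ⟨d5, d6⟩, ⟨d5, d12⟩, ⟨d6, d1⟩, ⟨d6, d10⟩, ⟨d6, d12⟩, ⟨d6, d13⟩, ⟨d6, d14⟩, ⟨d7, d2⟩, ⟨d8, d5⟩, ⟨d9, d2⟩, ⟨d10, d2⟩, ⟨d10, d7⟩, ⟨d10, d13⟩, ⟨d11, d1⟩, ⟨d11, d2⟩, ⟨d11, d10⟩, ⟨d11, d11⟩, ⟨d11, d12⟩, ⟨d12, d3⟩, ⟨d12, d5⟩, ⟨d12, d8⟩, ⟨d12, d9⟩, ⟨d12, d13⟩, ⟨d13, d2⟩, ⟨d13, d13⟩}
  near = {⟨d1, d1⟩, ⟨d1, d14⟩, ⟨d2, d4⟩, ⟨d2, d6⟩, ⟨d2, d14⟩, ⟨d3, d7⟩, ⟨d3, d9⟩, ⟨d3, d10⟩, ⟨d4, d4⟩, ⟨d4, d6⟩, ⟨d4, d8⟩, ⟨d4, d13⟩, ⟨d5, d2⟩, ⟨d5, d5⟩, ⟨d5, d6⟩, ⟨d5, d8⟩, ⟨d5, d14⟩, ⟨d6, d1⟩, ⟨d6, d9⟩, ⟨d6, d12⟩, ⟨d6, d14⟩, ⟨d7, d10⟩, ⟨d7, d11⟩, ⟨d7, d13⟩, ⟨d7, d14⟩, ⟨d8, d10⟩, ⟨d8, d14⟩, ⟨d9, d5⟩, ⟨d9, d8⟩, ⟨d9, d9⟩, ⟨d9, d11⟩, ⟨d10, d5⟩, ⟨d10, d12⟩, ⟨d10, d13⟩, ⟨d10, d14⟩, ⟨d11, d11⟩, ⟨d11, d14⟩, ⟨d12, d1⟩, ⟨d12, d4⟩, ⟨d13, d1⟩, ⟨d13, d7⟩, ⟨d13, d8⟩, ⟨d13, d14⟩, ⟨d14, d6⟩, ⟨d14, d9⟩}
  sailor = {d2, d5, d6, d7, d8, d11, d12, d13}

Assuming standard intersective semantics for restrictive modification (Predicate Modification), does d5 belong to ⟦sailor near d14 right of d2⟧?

yes

⟦near d14⟧ = {x : ⟨x, d14⟩ ∈ ⟦near⟧} = {d1, d2, d5, d6, d7, d8, d10, d11, d13}
⟦right of d2⟧ = {x : ⟨x, d2⟩ ∈ ⟦right of⟧} = {d1, d2, d3, d4, d5, d7, d9, d10, d11, d13}
⟦sailor⟧ = {d2, d5, d6, d7, d8, d11, d12, d13}
… ∩ ⟦near d14⟧ = {d2, d5, d6, d7, d8, d11, d12, d13} ∩ {d1, d2, d5, d6, d7, d8, d10, d11, d13} = {d2, d5, d6, d7, d8, d11, d13}
… ∩ ⟦right of d2⟧ = {d2, d5, d6, d7, d8, d11, d13} ∩ {d1, d2, d3, d4, d5, d7, d9, d10, d11, d13} = {d2, d5, d7, d11, d13}
⟦sailor near d14 right of d2⟧ = {d2, d5, d7, d11, d13}; d5 ∈ this set.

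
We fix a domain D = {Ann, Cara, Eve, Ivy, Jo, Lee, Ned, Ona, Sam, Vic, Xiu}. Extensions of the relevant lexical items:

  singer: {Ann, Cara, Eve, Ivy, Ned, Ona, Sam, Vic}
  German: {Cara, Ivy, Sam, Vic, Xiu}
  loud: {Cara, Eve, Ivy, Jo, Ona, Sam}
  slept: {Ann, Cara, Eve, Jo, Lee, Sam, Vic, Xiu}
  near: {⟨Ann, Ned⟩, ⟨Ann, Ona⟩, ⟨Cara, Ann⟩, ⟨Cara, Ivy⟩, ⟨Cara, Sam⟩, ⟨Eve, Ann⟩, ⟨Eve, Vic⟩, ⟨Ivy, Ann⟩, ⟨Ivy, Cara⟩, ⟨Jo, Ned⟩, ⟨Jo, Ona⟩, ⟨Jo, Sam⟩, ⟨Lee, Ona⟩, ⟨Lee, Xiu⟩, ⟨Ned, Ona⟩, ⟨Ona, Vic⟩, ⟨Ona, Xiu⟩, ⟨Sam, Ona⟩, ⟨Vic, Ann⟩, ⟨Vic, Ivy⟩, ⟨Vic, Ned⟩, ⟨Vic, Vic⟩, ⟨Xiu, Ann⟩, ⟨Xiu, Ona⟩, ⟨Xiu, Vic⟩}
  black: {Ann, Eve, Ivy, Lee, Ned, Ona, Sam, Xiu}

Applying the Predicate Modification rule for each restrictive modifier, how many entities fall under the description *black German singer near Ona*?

1

⟦near Ona⟧ = {x : ⟨x, Ona⟩ ∈ ⟦near⟧} = {Ann, Jo, Lee, Ned, Sam, Xiu}
⟦singer⟧ = {Ann, Cara, Eve, Ivy, Ned, Ona, Sam, Vic}
… ∩ ⟦near Ona⟧ = {Ann, Cara, Eve, Ivy, Ned, Ona, Sam, Vic} ∩ {Ann, Jo, Lee, Ned, Sam, Xiu} = {Ann, Ned, Sam}
… ∩ ⟦black⟧ = {Ann, Ned, Sam} ∩ {Ann, Eve, Ivy, Lee, Ned, Ona, Sam, Xiu} = {Ann, Ned, Sam}
… ∩ ⟦German⟧ = {Ann, Ned, Sam} ∩ {Cara, Ivy, Sam, Vic, Xiu} = {Sam}
⟦black German singer near Ona⟧ = {Sam}, so the cardinality is 1.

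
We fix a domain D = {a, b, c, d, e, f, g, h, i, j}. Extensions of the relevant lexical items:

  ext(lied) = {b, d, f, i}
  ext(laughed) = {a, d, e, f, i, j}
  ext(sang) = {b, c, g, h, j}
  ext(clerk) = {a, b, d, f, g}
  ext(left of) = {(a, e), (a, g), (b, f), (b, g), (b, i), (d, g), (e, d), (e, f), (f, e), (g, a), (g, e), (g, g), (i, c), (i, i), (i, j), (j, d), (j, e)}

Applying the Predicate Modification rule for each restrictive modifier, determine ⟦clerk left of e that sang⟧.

⟦left of e⟧ = {x : ⟨x, e⟩ ∈ ⟦left of⟧} = {a, f, g, j}
⟦that sang⟧ = ⟦sang⟧ = {b, c, g, h, j}
⟦clerk⟧ = {a, b, d, f, g}
… ∩ ⟦left of e⟧ = {a, b, d, f, g} ∩ {a, f, g, j} = {a, f, g}
… ∩ ⟦that sang⟧ = {a, f, g} ∩ {b, c, g, h, j} = {g}
So ⟦clerk left of e that sang⟧ = {g}.

{g}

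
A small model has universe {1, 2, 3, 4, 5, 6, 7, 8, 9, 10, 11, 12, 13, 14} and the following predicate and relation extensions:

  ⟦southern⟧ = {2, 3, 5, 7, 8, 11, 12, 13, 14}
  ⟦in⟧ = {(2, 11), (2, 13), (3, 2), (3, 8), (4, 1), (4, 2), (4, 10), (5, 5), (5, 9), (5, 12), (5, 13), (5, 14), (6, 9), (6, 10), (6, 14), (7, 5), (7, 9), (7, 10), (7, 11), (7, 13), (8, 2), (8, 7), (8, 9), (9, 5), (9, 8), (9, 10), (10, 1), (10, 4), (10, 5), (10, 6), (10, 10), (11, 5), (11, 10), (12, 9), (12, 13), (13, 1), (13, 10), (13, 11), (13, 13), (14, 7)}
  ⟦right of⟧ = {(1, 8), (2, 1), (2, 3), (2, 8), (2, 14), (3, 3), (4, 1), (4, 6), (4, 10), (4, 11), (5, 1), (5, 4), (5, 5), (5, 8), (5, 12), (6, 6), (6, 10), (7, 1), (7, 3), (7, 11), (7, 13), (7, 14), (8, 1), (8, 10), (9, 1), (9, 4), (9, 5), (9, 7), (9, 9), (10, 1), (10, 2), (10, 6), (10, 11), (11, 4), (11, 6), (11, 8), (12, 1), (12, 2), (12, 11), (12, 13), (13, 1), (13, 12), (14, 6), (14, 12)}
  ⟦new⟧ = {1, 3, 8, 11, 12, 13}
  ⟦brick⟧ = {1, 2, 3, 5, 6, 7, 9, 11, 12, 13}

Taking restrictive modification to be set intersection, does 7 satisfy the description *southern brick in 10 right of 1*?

⟦in 10⟧ = {x : ⟨x, 10⟩ ∈ ⟦in⟧} = {4, 6, 7, 9, 10, 11, 13}
⟦right of 1⟧ = {x : ⟨x, 1⟩ ∈ ⟦right of⟧} = {2, 4, 5, 7, 8, 9, 10, 12, 13}
⟦brick⟧ = {1, 2, 3, 5, 6, 7, 9, 11, 12, 13}
… ∩ ⟦in 10⟧ = {1, 2, 3, 5, 6, 7, 9, 11, 12, 13} ∩ {4, 6, 7, 9, 10, 11, 13} = {6, 7, 9, 11, 13}
… ∩ ⟦right of 1⟧ = {6, 7, 9, 11, 13} ∩ {2, 4, 5, 7, 8, 9, 10, 12, 13} = {7, 9, 13}
… ∩ ⟦southern⟧ = {7, 9, 13} ∩ {2, 3, 5, 7, 8, 11, 12, 13, 14} = {7, 13}
⟦southern brick in 10 right of 1⟧ = {7, 13}; 7 ∈ this set.

yes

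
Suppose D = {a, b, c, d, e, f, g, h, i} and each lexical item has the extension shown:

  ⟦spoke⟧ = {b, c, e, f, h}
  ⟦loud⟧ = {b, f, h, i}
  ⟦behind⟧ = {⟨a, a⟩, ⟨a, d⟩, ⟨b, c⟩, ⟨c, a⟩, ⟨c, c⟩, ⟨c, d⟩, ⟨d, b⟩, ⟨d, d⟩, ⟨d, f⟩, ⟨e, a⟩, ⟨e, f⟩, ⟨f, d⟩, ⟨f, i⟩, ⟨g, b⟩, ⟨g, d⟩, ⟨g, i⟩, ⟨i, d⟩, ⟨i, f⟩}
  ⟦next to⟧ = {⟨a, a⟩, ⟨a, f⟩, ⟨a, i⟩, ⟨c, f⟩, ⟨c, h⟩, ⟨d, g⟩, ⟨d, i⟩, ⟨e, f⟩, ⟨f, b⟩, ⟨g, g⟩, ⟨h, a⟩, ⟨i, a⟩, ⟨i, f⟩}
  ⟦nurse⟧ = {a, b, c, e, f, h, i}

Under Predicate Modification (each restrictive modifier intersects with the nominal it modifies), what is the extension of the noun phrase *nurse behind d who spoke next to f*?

⟦behind d⟧ = {x : ⟨x, d⟩ ∈ ⟦behind⟧} = {a, c, d, f, g, i}
⟦who spoke⟧ = ⟦spoke⟧ = {b, c, e, f, h}
⟦next to f⟧ = {x : ⟨x, f⟩ ∈ ⟦next to⟧} = {a, c, e, i}
⟦nurse⟧ = {a, b, c, e, f, h, i}
… ∩ ⟦behind d⟧ = {a, b, c, e, f, h, i} ∩ {a, c, d, f, g, i} = {a, c, f, i}
… ∩ ⟦who spoke⟧ = {a, c, f, i} ∩ {b, c, e, f, h} = {c, f}
… ∩ ⟦next to f⟧ = {c, f} ∩ {a, c, e, i} = {c}
So ⟦nurse behind d who spoke next to f⟧ = {c}.

{c}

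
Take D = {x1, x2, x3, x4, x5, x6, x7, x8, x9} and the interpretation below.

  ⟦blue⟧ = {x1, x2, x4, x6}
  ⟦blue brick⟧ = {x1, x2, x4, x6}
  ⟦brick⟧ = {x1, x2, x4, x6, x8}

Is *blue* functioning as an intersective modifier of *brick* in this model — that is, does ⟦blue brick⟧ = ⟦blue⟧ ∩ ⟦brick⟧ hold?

yes

⟦blue⟧ ∩ ⟦brick⟧ = {x1, x2, x4, x6} ∩ {x1, x2, x4, x6, x8} = {x1, x2, x4, x6}
Observed ⟦blue brick⟧ = {x1, x2, x4, x6}.
These coincide, so the modifier is intersective here.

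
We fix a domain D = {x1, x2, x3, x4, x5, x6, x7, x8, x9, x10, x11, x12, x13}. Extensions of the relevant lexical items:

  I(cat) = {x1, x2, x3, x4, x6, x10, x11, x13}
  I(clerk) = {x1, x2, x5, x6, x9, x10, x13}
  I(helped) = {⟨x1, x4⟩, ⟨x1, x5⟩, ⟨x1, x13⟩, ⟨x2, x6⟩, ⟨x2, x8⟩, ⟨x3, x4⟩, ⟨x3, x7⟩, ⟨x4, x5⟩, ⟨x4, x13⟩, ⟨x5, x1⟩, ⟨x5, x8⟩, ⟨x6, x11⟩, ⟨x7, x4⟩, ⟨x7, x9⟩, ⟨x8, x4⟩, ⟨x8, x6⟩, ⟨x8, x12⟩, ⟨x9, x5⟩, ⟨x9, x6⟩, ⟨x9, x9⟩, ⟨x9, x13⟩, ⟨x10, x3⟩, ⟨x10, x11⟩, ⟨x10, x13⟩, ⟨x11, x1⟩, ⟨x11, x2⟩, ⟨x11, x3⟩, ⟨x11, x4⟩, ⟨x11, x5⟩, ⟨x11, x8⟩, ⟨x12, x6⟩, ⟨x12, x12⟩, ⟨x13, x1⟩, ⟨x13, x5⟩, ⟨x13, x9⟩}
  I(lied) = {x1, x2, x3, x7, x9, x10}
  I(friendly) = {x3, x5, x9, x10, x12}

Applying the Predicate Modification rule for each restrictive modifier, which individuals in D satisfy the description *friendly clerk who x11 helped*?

{x5}

⟦who x11 helped⟧ = {x : ⟨x11, x⟩ ∈ ⟦helped⟧} = {x1, x2, x3, x4, x5, x8}
⟦clerk⟧ = {x1, x2, x5, x6, x9, x10, x13}
… ∩ ⟦who x11 helped⟧ = {x1, x2, x5, x6, x9, x10, x13} ∩ {x1, x2, x3, x4, x5, x8} = {x1, x2, x5}
… ∩ ⟦friendly⟧ = {x1, x2, x5} ∩ {x3, x5, x9, x10, x12} = {x5}
So ⟦friendly clerk who x11 helped⟧ = {x5}.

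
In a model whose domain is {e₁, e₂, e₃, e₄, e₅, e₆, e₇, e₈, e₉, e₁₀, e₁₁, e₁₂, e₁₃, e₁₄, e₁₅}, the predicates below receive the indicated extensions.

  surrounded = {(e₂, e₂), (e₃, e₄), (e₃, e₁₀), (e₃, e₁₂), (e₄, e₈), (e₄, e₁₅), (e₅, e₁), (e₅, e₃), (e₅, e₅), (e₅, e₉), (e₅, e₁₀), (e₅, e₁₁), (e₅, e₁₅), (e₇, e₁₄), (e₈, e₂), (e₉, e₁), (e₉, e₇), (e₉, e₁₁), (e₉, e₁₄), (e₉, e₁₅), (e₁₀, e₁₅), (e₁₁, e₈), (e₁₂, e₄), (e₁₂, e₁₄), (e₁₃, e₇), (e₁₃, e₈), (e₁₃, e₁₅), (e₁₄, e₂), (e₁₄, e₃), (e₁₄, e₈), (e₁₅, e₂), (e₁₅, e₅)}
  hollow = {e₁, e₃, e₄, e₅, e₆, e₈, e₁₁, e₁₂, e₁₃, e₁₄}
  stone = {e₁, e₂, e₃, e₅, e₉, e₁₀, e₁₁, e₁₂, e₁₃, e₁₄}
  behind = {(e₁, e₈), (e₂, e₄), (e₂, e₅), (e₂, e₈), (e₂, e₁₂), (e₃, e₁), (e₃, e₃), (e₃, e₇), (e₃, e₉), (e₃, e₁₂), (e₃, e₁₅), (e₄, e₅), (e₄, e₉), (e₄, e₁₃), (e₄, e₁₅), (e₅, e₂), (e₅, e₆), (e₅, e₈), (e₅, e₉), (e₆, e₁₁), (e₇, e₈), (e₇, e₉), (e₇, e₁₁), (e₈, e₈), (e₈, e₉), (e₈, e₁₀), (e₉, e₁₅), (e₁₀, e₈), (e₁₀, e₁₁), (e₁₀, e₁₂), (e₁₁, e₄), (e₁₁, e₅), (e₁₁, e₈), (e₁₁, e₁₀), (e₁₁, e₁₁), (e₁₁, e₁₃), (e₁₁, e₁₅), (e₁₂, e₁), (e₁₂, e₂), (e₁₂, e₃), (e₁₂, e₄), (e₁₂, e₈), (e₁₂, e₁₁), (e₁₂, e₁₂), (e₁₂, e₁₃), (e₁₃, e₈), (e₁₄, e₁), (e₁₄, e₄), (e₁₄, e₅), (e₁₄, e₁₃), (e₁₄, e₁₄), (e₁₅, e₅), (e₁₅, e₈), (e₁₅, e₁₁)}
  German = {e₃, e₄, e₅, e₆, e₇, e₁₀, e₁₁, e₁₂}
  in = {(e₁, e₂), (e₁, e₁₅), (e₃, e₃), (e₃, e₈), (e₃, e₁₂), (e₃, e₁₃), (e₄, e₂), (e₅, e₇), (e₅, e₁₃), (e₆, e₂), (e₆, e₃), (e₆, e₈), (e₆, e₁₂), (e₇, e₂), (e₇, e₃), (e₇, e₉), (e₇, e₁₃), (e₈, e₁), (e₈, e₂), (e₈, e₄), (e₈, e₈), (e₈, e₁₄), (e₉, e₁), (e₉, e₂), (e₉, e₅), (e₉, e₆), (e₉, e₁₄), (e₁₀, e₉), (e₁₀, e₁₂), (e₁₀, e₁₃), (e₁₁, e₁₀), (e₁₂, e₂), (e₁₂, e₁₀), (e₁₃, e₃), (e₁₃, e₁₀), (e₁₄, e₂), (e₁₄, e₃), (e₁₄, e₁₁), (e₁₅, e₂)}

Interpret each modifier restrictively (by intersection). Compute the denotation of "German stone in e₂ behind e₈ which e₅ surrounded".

∅

⟦in e₂⟧ = {x : ⟨x, e₂⟩ ∈ ⟦in⟧} = {e₁, e₄, e₆, e₇, e₈, e₉, e₁₂, e₁₄, e₁₅}
⟦behind e₈⟧ = {x : ⟨x, e₈⟩ ∈ ⟦behind⟧} = {e₁, e₂, e₅, e₇, e₈, e₁₀, e₁₁, e₁₂, e₁₃, e₁₅}
⟦which e₅ surrounded⟧ = {x : ⟨e₅, x⟩ ∈ ⟦surrounded⟧} = {e₁, e₃, e₅, e₉, e₁₀, e₁₁, e₁₅}
⟦stone⟧ = {e₁, e₂, e₃, e₅, e₉, e₁₀, e₁₁, e₁₂, e₁₃, e₁₄}
… ∩ ⟦in e₂⟧ = {e₁, e₂, e₃, e₅, e₉, e₁₀, e₁₁, e₁₂, e₁₃, e₁₄} ∩ {e₁, e₄, e₆, e₇, e₈, e₉, e₁₂, e₁₄, e₁₅} = {e₁, e₉, e₁₂, e₁₄}
… ∩ ⟦behind e₈⟧ = {e₁, e₉, e₁₂, e₁₄} ∩ {e₁, e₂, e₅, e₇, e₈, e₁₀, e₁₁, e₁₂, e₁₃, e₁₅} = {e₁, e₁₂}
… ∩ ⟦which e₅ surrounded⟧ = {e₁, e₁₂} ∩ {e₁, e₃, e₅, e₉, e₁₀, e₁₁, e₁₅} = {e₁}
… ∩ ⟦German⟧ = {e₁} ∩ {e₃, e₄, e₅, e₆, e₇, e₁₀, e₁₁, e₁₂} = ∅
So ⟦German stone in e₂ behind e₈ which e₅ surrounded⟧ = ∅.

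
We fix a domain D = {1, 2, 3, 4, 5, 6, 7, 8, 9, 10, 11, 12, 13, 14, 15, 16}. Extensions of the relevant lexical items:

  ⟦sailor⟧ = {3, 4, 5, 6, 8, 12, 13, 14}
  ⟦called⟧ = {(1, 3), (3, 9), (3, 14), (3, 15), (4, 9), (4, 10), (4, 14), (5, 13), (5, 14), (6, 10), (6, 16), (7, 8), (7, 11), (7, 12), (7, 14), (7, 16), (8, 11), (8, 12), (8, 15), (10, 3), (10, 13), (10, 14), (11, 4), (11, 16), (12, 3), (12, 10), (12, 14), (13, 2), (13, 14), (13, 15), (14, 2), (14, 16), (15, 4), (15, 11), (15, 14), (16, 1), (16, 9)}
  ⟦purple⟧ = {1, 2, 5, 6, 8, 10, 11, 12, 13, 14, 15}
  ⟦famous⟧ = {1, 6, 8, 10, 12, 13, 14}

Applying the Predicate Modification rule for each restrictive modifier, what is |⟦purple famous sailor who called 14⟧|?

⟦who called 14⟧ = {x : ⟨x, 14⟩ ∈ ⟦called⟧} = {3, 4, 5, 7, 10, 12, 13, 15}
⟦sailor⟧ = {3, 4, 5, 6, 8, 12, 13, 14}
… ∩ ⟦who called 14⟧ = {3, 4, 5, 6, 8, 12, 13, 14} ∩ {3, 4, 5, 7, 10, 12, 13, 15} = {3, 4, 5, 12, 13}
… ∩ ⟦purple⟧ = {3, 4, 5, 12, 13} ∩ {1, 2, 5, 6, 8, 10, 11, 12, 13, 14, 15} = {5, 12, 13}
… ∩ ⟦famous⟧ = {5, 12, 13} ∩ {1, 6, 8, 10, 12, 13, 14} = {12, 13}
⟦purple famous sailor who called 14⟧ = {12, 13}, so the cardinality is 2.

2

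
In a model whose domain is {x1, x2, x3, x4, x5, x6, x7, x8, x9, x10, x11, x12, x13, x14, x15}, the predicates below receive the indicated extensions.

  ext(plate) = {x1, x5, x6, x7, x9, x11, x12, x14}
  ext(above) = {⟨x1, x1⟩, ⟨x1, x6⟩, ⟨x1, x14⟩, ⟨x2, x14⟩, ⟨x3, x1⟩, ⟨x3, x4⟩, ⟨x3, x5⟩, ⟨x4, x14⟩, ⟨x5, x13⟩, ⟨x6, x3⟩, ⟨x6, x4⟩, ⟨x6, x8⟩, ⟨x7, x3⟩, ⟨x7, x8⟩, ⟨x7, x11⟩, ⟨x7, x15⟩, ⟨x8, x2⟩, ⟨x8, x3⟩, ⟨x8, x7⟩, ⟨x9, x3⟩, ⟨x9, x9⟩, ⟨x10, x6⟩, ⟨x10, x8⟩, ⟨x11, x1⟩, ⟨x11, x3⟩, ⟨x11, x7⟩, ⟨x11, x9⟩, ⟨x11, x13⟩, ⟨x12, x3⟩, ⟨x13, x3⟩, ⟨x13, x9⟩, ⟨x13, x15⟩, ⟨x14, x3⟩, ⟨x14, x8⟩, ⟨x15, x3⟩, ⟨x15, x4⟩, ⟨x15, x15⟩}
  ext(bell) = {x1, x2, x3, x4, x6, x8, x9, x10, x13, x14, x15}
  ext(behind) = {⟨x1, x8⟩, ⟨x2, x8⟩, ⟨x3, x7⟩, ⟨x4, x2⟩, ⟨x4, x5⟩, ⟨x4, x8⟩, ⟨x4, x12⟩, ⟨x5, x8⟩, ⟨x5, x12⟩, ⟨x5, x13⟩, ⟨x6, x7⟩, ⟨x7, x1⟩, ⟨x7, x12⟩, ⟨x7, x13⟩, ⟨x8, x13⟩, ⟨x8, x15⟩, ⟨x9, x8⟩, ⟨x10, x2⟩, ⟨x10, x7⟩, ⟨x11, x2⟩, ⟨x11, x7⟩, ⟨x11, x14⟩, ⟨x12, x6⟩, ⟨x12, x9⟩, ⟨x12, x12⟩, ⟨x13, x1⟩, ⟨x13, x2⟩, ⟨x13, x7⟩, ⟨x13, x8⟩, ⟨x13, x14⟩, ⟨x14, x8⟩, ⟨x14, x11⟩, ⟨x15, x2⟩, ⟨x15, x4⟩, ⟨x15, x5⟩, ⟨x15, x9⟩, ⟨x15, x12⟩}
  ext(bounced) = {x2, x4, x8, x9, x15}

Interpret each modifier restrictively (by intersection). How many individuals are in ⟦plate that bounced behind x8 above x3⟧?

1

⟦that bounced⟧ = ⟦bounced⟧ = {x2, x4, x8, x9, x15}
⟦behind x8⟧ = {x : ⟨x, x8⟩ ∈ ⟦behind⟧} = {x1, x2, x4, x5, x9, x13, x14}
⟦above x3⟧ = {x : ⟨x, x3⟩ ∈ ⟦above⟧} = {x6, x7, x8, x9, x11, x12, x13, x14, x15}
⟦plate⟧ = {x1, x5, x6, x7, x9, x11, x12, x14}
… ∩ ⟦that bounced⟧ = {x1, x5, x6, x7, x9, x11, x12, x14} ∩ {x2, x4, x8, x9, x15} = {x9}
… ∩ ⟦behind x8⟧ = {x9} ∩ {x1, x2, x4, x5, x9, x13, x14} = {x9}
… ∩ ⟦above x3⟧ = {x9} ∩ {x6, x7, x8, x9, x11, x12, x13, x14, x15} = {x9}
⟦plate that bounced behind x8 above x3⟧ = {x9}, so the cardinality is 1.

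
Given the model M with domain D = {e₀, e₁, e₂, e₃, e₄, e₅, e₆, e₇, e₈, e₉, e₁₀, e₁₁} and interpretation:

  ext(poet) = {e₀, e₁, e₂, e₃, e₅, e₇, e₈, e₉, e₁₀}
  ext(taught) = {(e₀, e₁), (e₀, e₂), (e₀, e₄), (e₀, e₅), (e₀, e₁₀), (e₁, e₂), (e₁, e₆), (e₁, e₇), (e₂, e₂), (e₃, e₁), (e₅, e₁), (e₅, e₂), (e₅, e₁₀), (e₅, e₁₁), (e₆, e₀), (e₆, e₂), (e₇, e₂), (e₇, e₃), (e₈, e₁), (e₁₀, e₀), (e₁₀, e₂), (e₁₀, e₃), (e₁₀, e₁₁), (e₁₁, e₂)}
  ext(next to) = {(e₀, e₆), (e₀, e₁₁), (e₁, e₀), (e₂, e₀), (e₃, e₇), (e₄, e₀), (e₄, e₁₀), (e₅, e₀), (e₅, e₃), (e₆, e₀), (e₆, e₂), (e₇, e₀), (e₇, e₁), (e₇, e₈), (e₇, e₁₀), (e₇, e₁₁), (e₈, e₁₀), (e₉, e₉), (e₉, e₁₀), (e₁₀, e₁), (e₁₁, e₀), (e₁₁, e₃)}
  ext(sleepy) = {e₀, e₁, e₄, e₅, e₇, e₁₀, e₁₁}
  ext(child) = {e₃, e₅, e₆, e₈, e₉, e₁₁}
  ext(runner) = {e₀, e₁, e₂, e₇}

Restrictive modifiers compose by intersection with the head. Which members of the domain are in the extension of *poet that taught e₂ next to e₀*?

⟦that taught e₂⟧ = {x : ⟨x, e₂⟩ ∈ ⟦taught⟧} = {e₀, e₁, e₂, e₅, e₆, e₇, e₁₀, e₁₁}
⟦next to e₀⟧ = {x : ⟨x, e₀⟩ ∈ ⟦next to⟧} = {e₁, e₂, e₄, e₅, e₆, e₇, e₁₁}
⟦poet⟧ = {e₀, e₁, e₂, e₃, e₅, e₇, e₈, e₉, e₁₀}
… ∩ ⟦that taught e₂⟧ = {e₀, e₁, e₂, e₃, e₅, e₇, e₈, e₉, e₁₀} ∩ {e₀, e₁, e₂, e₅, e₆, e₇, e₁₀, e₁₁} = {e₀, e₁, e₂, e₅, e₇, e₁₀}
… ∩ ⟦next to e₀⟧ = {e₀, e₁, e₂, e₅, e₇, e₁₀} ∩ {e₁, e₂, e₄, e₅, e₆, e₇, e₁₁} = {e₁, e₂, e₅, e₇}
So ⟦poet that taught e₂ next to e₀⟧ = {e₁, e₂, e₅, e₇}.

{e₁, e₂, e₅, e₇}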